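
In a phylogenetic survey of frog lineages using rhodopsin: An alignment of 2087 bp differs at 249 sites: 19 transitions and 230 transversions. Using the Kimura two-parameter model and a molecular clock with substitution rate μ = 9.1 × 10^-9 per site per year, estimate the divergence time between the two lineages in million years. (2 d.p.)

7.20

P = 19/2087 ≈ 0.009104 and Q = 230/2087 ≈ 0.110206.
Under the Kimura two-parameter model, d = −½ ln(1 − 2P − Q) − ¼ ln(1 − 2Q).
1 − 2P − Q = 0.871586, giving −½ ln(0.871586) = 0.068720.
1 − 2Q = 0.779588, giving −¼ ln(0.779588) = 0.062247.
d = 0.068720 + 0.062247 = 0.130967.
Under a molecular clock d = 2μt, so t = d/(2μ) = 0.130967 / (2 × 9.1 × 10^-9) = 7.20 million years.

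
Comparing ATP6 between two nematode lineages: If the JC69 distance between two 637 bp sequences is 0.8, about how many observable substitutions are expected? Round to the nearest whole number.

313

Invert JC69: p = (3/4)(1 − e^(−4d/3)) = 0.75 × (1 − e^(-1.066667)) = 0.75 × (1 − 0.344154) = 0.491885.
Expected differing sites = pL ≈ 0.491885 × 637 = 313.330745 ≈ 313.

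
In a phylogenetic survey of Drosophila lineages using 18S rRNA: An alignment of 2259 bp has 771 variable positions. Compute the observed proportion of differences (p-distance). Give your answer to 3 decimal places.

0.341

p = 771/2259 = 0.341301… ≈ 0.341 (to 3 d.p.).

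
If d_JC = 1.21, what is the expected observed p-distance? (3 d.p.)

0.601

p = (3/4)(1 − e^(−4d/3)) = 0.75 × (1 − e^(-1.613333)) = 0.75 × (1 − 0.199222) = 0.600584.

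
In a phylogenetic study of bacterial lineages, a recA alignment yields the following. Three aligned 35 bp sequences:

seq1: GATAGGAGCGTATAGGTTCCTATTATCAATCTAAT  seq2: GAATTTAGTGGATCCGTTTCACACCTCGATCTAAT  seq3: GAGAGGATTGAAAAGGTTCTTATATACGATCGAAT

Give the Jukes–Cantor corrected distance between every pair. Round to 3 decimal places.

d(seq1,seq2) = 0.635, d(seq1,seq3) = 0.407, d(seq2,seq3) = 0.868

seq1–seq2: 15/35 sites differ → p ≈ 0.428571, d = −0.75 ln(1 − 0.571428) = 0.635472 ≈ 0.635.
seq1–seq3: 11/35 sites differ → p ≈ 0.314286, d = −0.75 ln(1 − 0.419048) = 0.407315 ≈ 0.407.
seq2–seq3: 18/35 sites differ → p ≈ 0.514286, d = −0.75 ln(1 − 0.685715) = 0.868091 ≈ 0.868.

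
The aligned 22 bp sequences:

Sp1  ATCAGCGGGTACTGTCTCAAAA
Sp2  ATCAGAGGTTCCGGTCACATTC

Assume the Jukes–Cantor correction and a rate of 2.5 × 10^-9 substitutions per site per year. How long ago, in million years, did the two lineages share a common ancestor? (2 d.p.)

99.49

The sequences differ at 8 of 22 sites (6, 9, 11, 13, 17, 20, 21, 22), so p = 8/22 ≈ 0.363636.
d = −(3/4) ln(1 − 4p/3) = −0.75 ln(1 − 0.484848) = −0.75 ln(0.515152)
  = −0.75 × (-0.663293) = 0.497470 substitutions/site.
Under a molecular clock d = 2μt, so t = d/(2μ) = 0.497470 / (2 × 2.5 × 10^-9) = 99.49 million years.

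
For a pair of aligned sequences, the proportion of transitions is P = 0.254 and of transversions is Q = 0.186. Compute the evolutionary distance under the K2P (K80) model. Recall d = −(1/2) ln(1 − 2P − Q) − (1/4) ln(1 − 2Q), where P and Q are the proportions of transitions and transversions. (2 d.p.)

0.71

Under the Kimura two-parameter model, d = −½ ln(1 − 2P − Q) − ¼ ln(1 − 2Q).
1 − 2P − Q = 0.306, giving −½ ln(0.306) = 0.592085.
1 − 2Q = 0.628, giving −¼ ln(0.628) = 0.116304.
d = 0.592085 + 0.116304 = 0.708389.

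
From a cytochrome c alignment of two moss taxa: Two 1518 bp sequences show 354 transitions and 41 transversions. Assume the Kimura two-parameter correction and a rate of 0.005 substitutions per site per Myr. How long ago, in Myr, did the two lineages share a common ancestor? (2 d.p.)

35.39

P = 354/1518 ≈ 0.233202 and Q = 41/1518 ≈ 0.027009.
Under the Kimura two-parameter model, d = −½ ln(1 − 2P − Q) − ¼ ln(1 − 2Q).
1 − 2P − Q = 0.506587, giving −½ ln(0.506587) = 0.340030.
1 − 2Q = 0.945982, giving −¼ ln(0.945982) = 0.013883.
d = 0.340030 + 0.013883 = 0.353913.
Under a molecular clock d = 2μt, so t = d/(2μ) = 0.353913 / (2 × 0.005) = 35.39 Myr.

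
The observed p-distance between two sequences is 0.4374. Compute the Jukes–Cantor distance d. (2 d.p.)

d = −(3/4) ln(1 − 4p/3) = −0.75 ln(1 − 0.5832) = −0.75 ln(0.4168)
  = −0.75 × (-0.875149) = 0.656362 substitutions/site.

0.66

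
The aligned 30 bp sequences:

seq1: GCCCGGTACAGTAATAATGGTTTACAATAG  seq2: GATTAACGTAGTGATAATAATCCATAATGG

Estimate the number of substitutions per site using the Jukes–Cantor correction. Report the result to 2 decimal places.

The sequences differ at 15 of 30 sites, so p = 15/30 = 0.5.
d = −(3/4) ln(1 − 4p/3) = −0.75 ln(1 − 0.666667) = −0.75 ln(0.333333)
  = −0.75 × (-1.098613) = 0.823960 substitutions/site.

0.82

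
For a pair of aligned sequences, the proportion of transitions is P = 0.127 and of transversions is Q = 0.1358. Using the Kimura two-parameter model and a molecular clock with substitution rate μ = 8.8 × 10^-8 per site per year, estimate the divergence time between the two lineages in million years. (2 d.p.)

Under the Kimura two-parameter model, d = −½ ln(1 − 2P − Q) − ¼ ln(1 − 2Q).
1 − 2P − Q = 0.6102, giving −½ ln(0.6102) = 0.246984.
1 − 2Q = 0.7284, giving −¼ ln(0.7284) = 0.079226.
d = 0.246984 + 0.079226 = 0.326210.
Under a molecular clock d = 2μt, so t = d/(2μ) = 0.326210 / (2 × 8.8 × 10^-8) = 1.85 million years.

1.85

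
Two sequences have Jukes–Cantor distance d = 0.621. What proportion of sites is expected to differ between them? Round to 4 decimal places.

p = (3/4)(1 − e^(−4d/3)) = 0.75 × (1 − e^(-0.828)) = 0.75 × (1 − 0.436922) = 0.422309.

0.4223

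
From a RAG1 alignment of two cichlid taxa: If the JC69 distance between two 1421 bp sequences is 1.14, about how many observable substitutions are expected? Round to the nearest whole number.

833

Invert JC69: p = (3/4)(1 − e^(−4d/3)) = 0.75 × (1 − e^(-1.52)) = 0.75 × (1 − 0.218712) = 0.585966.
Expected differing sites = pL ≈ 0.585966 × 1421 = 832.657686 ≈ 833.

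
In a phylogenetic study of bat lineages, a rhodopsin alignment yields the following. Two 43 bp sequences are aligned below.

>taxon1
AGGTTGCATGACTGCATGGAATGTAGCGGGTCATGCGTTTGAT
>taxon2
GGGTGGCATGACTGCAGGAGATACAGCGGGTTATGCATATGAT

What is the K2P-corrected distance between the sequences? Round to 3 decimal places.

Of 43 sites, 7 differences are transitions and 3 are transversions, so P = 7/43 ≈ 0.162791 and Q = 3/43 ≈ 0.069767.
Under the Kimura two-parameter model, d = −½ ln(1 − 2P − Q) − ¼ ln(1 − 2Q).
1 − 2P − Q = 0.604651, giving −½ ln(0.604651) = 0.251552.
1 − 2Q = 0.860466, giving −¼ ln(0.860466) = 0.037570.
d = 0.251552 + 0.037570 = 0.289122.

0.289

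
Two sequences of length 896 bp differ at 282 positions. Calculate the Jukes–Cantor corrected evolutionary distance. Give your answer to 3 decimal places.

p = 282/896 ≈ 0.314732.
d = −(3/4) ln(1 − 4p/3) = −0.75 ln(1 − 0.419643) = −0.75 ln(0.580357)
  = −0.75 × (-0.544112) = 0.408084 substitutions/site.

0.408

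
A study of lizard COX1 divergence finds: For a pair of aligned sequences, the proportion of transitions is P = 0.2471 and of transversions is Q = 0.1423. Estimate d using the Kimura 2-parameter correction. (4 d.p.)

Under the Kimura two-parameter model, d = −½ ln(1 − 2P − Q) − ¼ ln(1 − 2Q).
1 − 2P − Q = 0.3635, giving −½ ln(0.3635) = 0.505988.
1 − 2Q = 0.7154, giving −¼ ln(0.7154) = 0.083728.
d = 0.505988 + 0.083728 = 0.589716.

0.5897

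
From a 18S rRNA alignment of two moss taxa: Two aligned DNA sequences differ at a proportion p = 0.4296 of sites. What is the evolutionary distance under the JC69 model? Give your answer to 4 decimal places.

d = −(3/4) ln(1 − 4p/3) = −0.75 ln(1 − 0.5728) = −0.75 ln(0.4272)
  = −0.75 × (-0.850503) = 0.637877 substitutions/site.

0.6379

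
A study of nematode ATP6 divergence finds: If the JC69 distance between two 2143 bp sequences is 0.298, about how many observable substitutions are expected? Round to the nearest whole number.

527

Invert JC69: p = (3/4)(1 − e^(−4d/3)) = 0.75 × (1 − e^(-0.397333)) = 0.75 × (1 − 0.672110) = 0.245918.
Expected differing sites = pL ≈ 0.245918 × 2143 = 527.002274 ≈ 527.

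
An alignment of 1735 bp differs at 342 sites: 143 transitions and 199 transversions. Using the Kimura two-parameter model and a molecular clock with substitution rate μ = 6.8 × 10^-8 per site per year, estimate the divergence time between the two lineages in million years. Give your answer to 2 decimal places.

P = 143/1735 ≈ 0.082421 and Q = 199/1735 ≈ 0.114697.
Under the Kimura two-parameter model, d = −½ ln(1 − 2P − Q) − ¼ ln(1 − 2Q).
1 − 2P − Q = 0.720461, giving −½ ln(0.720461) = 0.163932.
1 − 2Q = 0.770606, giving −¼ ln(0.770606) = 0.065145.
d = 0.163932 + 0.065145 = 0.229077.
Under a molecular clock d = 2μt, so t = d/(2μ) = 0.229077 / (2 × 6.8 × 10^-8) = 1.68 million years.

1.68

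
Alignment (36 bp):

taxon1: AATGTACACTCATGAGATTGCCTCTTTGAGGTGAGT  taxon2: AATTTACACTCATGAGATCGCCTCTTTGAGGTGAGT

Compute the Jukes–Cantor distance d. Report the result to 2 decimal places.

0.06

The sequences differ at 2 of 36 sites (4, 19), so p = 2/36 ≈ 0.055556.
d = −(3/4) ln(1 − 4p/3) = −0.75 ln(1 − 0.074075) = −0.75 ln(0.925925)
  = −0.75 × (-0.076962) = 0.057722 substitutions/site.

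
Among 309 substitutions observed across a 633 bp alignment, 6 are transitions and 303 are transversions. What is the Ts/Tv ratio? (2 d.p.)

0.02

R = 6/303 = 0.019801… ≈ 0.02 (to 2 d.p.).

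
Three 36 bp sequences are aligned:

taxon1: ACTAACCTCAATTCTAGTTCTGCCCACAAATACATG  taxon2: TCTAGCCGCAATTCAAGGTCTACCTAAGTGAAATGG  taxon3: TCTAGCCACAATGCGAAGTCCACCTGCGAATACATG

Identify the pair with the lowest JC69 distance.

taxon1 and taxon3

taxon1–taxon2: 15/36 differ, p = 0.417, d = 0.608.
taxon1–taxon3: 12/36 differ, p = 0.333, d = 0.441.
taxon2–taxon3: 13/36 differ, p = 0.361, d = 0.493.
The smallest distance is between taxon1 and taxon3.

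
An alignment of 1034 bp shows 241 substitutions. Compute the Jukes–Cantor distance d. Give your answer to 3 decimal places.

0.279

p = 241/1034 ≈ 0.233075.
d = −(3/4) ln(1 − 4p/3) = −0.75 ln(1 − 0.310767) = −0.75 ln(0.689233)
  = −0.75 × (-0.372176) = 0.279132 substitutions/site.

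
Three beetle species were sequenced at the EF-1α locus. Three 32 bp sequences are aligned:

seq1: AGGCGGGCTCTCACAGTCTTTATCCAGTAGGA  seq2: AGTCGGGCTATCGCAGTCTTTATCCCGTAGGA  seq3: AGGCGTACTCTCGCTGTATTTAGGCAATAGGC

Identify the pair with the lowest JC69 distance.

seq1 and seq2

seq1–seq2: 4/32 differ, p = 0.125, d = 0.137.
seq1–seq3: 9/32 differ, p = 0.281, d = 0.353.
seq2–seq3: 11/32 differ, p = 0.344, d = 0.460.
The smallest distance is between seq1 and seq2.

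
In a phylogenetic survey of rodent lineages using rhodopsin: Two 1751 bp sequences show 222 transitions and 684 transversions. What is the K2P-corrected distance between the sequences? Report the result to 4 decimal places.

P = 222/1751 ≈ 0.126785 and Q = 684/1751 ≈ 0.390634.
Under the Kimura two-parameter model, d = −½ ln(1 − 2P − Q) − ¼ ln(1 − 2Q).
1 − 2P − Q = 0.355796, giving −½ ln(0.355796) = 0.516699.
1 − 2Q = 0.218732, giving −¼ ln(0.218732) = 0.379977.
d = 0.516699 + 0.379977 = 0.896676.

0.8967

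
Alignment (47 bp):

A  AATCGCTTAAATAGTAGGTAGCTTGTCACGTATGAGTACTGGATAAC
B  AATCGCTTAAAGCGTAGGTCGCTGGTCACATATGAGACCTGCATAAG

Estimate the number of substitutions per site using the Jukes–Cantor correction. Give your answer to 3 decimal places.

0.221

The sequences differ at 9 of 47 sites (12, 13, 20, 24, 30, 37, 38, 42, 47), so p = 9/47 ≈ 0.191489.
d = −(3/4) ln(1 − 4p/3) = −0.75 ln(1 − 0.255319) = −0.75 ln(0.744681)
  = −0.75 × (-0.294799) = 0.221099 substitutions/site.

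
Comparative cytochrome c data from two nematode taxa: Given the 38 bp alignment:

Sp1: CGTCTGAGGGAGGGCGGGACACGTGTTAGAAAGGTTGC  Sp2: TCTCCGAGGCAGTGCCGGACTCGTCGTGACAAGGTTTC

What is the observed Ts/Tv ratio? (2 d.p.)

Transitions are A↔G and C↔T; transversions are all other mismatches.
Transitions: 4. Transversions: 9.
R = 4/9 = 0.444444… ≈ 0.44 (to 2 d.p.).

0.44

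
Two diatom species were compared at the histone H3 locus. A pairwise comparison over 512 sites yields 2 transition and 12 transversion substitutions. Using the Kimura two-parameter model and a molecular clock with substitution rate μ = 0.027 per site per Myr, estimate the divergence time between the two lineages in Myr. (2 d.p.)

P = 2/512 ≈ 0.003906 and Q = 12/512 ≈ 0.023438.
Under the Kimura two-parameter model, d = −½ ln(1 − 2P − Q) − ¼ ln(1 − 2Q).
1 − 2P − Q = 0.96875, giving −½ ln(0.96875) = 0.015874.
1 − 2Q = 0.953124, giving −¼ ln(0.953124) = 0.012003.
d = 0.015874 + 0.012003 = 0.027877.
Under a molecular clock d = 2μt, so t = d/(2μ) = 0.027877 / (2 × 0.027) = 0.52 Myr.

0.52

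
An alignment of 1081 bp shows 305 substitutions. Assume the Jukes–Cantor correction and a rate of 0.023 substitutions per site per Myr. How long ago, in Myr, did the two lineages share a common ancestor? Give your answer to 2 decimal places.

p = 305/1081 ≈ 0.282146.
d = −(3/4) ln(1 − 4p/3) = −0.75 ln(1 − 0.376195) = −0.75 ln(0.623805)
  = −0.75 × (-0.471917) = 0.353938 substitutions/site.
Under a molecular clock d = 2μt, so t = d/(2μ) = 0.353938 / (2 × 0.023) = 7.69 Myr.

7.69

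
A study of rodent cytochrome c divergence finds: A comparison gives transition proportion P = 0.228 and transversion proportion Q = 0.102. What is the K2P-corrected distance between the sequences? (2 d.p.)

Under the Kimura two-parameter model, d = −½ ln(1 − 2P − Q) − ¼ ln(1 − 2Q).
1 − 2P − Q = 0.442, giving −½ ln(0.442) = 0.408223.
1 − 2Q = 0.796, giving −¼ ln(0.796) = 0.057039.
d = 0.408223 + 0.057039 = 0.465262.

0.47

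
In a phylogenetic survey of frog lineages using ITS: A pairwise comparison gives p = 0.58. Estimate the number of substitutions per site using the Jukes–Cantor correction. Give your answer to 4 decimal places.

1.1132

d = −(3/4) ln(1 − 4p/3) = −0.75 ln(1 − 0.773333) = −0.75 ln(0.226667)
  = −0.75 × (-1.484273) = 1.113205 substitutions/site.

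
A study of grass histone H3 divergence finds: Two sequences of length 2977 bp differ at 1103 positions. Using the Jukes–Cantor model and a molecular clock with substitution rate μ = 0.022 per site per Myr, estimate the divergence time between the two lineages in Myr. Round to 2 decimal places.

p = 1103/2977 ≈ 0.370507.
d = −(3/4) ln(1 − 4p/3) = −0.75 ln(1 − 0.494009) = −0.75 ln(0.505991)
  = −0.75 × (-0.681236) = 0.510927 substitutions/site.
Under a molecular clock d = 2μt, so t = d/(2μ) = 0.510927 / (2 × 0.022) = 11.61 Myr.

11.61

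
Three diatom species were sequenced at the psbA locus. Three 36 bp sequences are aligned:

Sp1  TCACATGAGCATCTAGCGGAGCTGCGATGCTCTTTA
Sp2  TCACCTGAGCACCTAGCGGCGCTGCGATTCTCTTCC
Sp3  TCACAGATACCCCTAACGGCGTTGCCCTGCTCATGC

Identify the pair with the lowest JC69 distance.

Sp1–Sp2: 6/36 differ, p = 0.167, d = 0.188.
Sp1–Sp3: 14/36 differ, p = 0.389, d = 0.548.
Sp2–Sp3: 13/36 differ, p = 0.361, d = 0.493.
The smallest distance is between Sp1 and Sp2.

Sp1 and Sp2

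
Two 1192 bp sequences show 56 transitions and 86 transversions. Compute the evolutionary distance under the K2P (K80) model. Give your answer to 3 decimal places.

P = 56/1192 ≈ 0.04698 and Q = 86/1192 ≈ 0.072148.
Under the Kimura two-parameter model, d = −½ ln(1 − 2P − Q) − ¼ ln(1 − 2Q).
1 − 2P − Q = 0.833892, giving −½ ln(0.833892) = 0.090826.
1 − 2Q = 0.855704, giving −¼ ln(0.855704) = 0.038958.
d = 0.090826 + 0.038958 = 0.129784.

0.130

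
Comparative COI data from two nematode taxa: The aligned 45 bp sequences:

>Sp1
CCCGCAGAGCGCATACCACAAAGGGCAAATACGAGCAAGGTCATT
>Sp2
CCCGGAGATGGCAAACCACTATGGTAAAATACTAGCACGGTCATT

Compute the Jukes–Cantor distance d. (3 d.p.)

The sequences differ at 10 of 45 sites (5, 9, 10, 14, 20, 22, 25, 26, 33, 38), so p = 10/45 ≈ 0.222222.
d = −(3/4) ln(1 − 4p/3) = −0.75 ln(1 − 0.296296) = −0.75 ln(0.703704)
  = −0.75 × (-0.351397) = 0.263548 substitutions/site.

0.264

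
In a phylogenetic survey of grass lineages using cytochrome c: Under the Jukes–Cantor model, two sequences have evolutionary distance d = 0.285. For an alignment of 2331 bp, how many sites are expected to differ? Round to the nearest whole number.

553

Invert JC69: p = (3/4)(1 − e^(−4d/3)) = 0.75 × (1 − e^(-0.38)) = 0.75 × (1 − 0.683861) = 0.237104.
Expected differing sites = pL ≈ 0.237104 × 2331 = 552.689424 ≈ 553.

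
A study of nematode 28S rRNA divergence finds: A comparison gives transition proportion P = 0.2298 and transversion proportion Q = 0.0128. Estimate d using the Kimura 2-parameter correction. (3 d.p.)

Under the Kimura two-parameter model, d = −½ ln(1 − 2P − Q) − ¼ ln(1 − 2Q).
1 − 2P − Q = 0.5276, giving −½ ln(0.5276) = 0.319708.
1 − 2Q = 0.9744, giving −¼ ln(0.9744) = 0.006483.
d = 0.319708 + 0.006483 = 0.326191.

0.326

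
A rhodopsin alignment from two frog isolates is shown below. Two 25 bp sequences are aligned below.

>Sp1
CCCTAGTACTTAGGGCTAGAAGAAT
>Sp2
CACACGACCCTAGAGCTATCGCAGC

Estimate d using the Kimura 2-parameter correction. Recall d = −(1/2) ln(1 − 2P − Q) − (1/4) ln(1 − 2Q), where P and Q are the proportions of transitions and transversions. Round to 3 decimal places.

Of 25 sites, 5 differences are transitions and 8 are transversions, so P = 5/25 = 0.2 and Q = 8/25 = 0.32.
Under the Kimura two-parameter model, d = −½ ln(1 − 2P − Q) − ¼ ln(1 − 2Q).
1 − 2P − Q = 0.28, giving −½ ln(0.28) = 0.636483.
1 − 2Q = 0.36, giving −¼ ln(0.36) = 0.255413.
d = 0.636483 + 0.255413 = 0.891896.

0.892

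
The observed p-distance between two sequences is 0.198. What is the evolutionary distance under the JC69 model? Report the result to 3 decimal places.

d = −(3/4) ln(1 − 4p/3) = −0.75 ln(1 − 0.264) = −0.75 ln(0.736)
  = −0.75 × (-0.306525) = 0.229894 substitutions/site.

0.230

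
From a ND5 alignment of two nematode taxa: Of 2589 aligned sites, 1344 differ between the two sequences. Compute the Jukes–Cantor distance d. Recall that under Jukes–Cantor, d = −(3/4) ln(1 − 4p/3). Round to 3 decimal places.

0.884

p = 1344/2589 ≈ 0.519119.
d = −(3/4) ln(1 − 4p/3) = −0.75 ln(1 − 0.692159) = −0.75 ln(0.307841)
  = −0.75 × (-1.178172) = 0.883629 substitutions/site.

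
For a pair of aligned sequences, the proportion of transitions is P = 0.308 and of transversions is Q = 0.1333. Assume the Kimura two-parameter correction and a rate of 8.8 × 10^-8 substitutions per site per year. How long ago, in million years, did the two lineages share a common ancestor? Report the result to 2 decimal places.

Under the Kimura two-parameter model, d = −½ ln(1 − 2P − Q) − ¼ ln(1 − 2Q).
1 − 2P − Q = 0.2507, giving −½ ln(0.2507) = 0.691749.
1 − 2Q = 0.7334, giving −¼ ln(0.7334) = 0.077516.
d = 0.691749 + 0.077516 = 0.769265.
Under a molecular clock d = 2μt, so t = d/(2μ) = 0.769265 / (2 × 8.8 × 10^-8) = 4.37 million years.

4.37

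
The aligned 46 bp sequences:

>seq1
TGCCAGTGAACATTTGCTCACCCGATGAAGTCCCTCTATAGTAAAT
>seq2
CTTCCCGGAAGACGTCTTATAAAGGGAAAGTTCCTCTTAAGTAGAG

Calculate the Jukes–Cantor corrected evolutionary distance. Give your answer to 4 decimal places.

The sequences differ at 24 of 46 sites, so p = 24/46 ≈ 0.521739.
d = −(3/4) ln(1 − 4p/3) = −0.75 ln(1 − 0.695652) = −0.75 ln(0.304348)
  = −0.75 × (-1.189583) = 0.892187 substitutions/site.

0.8922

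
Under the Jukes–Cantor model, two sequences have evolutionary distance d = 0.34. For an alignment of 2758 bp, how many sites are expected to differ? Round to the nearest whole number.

Invert JC69: p = (3/4)(1 − e^(−4d/3)) = 0.75 × (1 − e^(-0.453333)) = 0.75 × (1 − 0.635506) = 0.273371.
Expected differing sites = pL ≈ 0.273371 × 2758 = 753.957218 ≈ 754.

754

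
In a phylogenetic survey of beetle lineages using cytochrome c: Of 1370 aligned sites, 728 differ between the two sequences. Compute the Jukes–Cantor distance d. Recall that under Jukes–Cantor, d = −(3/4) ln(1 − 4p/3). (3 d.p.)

p = 728/1370 ≈ 0.531387.
d = −(3/4) ln(1 − 4p/3) = −0.75 ln(1 − 0.708516) = −0.75 ln(0.291484)
  = −0.75 × (-1.232770) = 0.924578 substitutions/site.

0.925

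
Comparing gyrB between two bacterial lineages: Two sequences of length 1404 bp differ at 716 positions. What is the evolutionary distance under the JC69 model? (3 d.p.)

0.854

p = 716/1404 ≈ 0.509972.
d = −(3/4) ln(1 − 4p/3) = −0.75 ln(1 − 0.679963) = −0.75 ln(0.320037)
  = −0.75 × (-1.139319) = 0.854489 substitutions/site.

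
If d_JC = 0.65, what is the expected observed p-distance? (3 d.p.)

0.435

p = (3/4)(1 − e^(−4d/3)) = 0.75 × (1 − e^(-0.866667)) = 0.75 × (1 − 0.420350) = 0.434738.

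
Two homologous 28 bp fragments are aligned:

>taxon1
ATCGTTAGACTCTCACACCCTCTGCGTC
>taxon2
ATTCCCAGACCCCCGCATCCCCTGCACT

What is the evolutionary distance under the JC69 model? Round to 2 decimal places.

The sequences differ at 12 of 28 sites, so p = 12/28 ≈ 0.428571.
d = −(3/4) ln(1 − 4p/3) = −0.75 ln(1 − 0.571428) = −0.75 ln(0.428572)
  = −0.75 × (-0.847297) = 0.635473 substitutions/site.

0.64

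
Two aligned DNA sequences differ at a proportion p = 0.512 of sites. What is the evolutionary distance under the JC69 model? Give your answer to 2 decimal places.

d = −(3/4) ln(1 − 4p/3) = −0.75 ln(1 − 0.682667) = −0.75 ln(0.317333)
  = −0.75 × (-1.147804) = 0.860853 substitutions/site.

0.86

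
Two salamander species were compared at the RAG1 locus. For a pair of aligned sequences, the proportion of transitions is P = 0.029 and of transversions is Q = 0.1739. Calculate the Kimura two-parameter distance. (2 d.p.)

0.24

Under the Kimura two-parameter model, d = −½ ln(1 − 2P − Q) − ¼ ln(1 − 2Q).
1 − 2P − Q = 0.7681, giving −½ ln(0.7681) = 0.131918.
1 − 2Q = 0.6522, giving −¼ ln(0.6522) = 0.106851.
d = 0.131918 + 0.106851 = 0.238769.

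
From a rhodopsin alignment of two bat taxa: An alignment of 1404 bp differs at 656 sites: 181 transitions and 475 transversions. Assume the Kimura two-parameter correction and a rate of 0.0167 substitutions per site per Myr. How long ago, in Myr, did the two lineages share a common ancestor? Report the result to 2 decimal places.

22.02

P = 181/1404 ≈ 0.128917 and Q = 475/1404 ≈ 0.338319.
Under the Kimura two-parameter model, d = −½ ln(1 − 2P − Q) − ¼ ln(1 − 2Q).
1 − 2P − Q = 0.403847, giving −½ ln(0.403847) = 0.453360.
1 − 2Q = 0.323362, giving −¼ ln(0.323362) = 0.282246.
d = 0.453360 + 0.282246 = 0.735606.
Under a molecular clock d = 2μt, so t = d/(2μ) = 0.735606 / (2 × 0.0167) = 22.02 Myr.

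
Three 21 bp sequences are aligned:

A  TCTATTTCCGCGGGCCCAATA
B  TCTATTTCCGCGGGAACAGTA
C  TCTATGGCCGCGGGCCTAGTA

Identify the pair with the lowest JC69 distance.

A–B: 3/21 differ, p = 0.143, d = 0.158.
A–C: 4/21 differ, p = 0.190, d = 0.220.
B–C: 5/21 differ, p = 0.238, d = 0.286.
The smallest distance is between A and B.

A and B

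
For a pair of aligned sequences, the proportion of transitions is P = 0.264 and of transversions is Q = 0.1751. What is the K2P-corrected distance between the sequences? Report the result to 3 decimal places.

Under the Kimura two-parameter model, d = −½ ln(1 − 2P − Q) − ¼ ln(1 − 2Q).
1 − 2P − Q = 0.2969, giving −½ ln(0.2969) = 0.607180.
1 − 2Q = 0.6498, giving −¼ ln(0.6498) = 0.107773.
d = 0.607180 + 0.107773 = 0.714953.

0.715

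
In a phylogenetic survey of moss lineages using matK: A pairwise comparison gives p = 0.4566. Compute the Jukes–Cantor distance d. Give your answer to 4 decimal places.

0.7039

d = −(3/4) ln(1 − 4p/3) = −0.75 ln(1 − 0.6088) = −0.75 ln(0.3912)
  = −0.75 × (-0.938536) = 0.703902 substitutions/site.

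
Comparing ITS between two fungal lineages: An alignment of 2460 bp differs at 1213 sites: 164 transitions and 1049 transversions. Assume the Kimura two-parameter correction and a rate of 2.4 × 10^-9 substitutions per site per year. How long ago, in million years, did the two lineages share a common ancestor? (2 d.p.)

185.27

P = 164/2460 ≈ 0.066667 and Q = 1049/2460 ≈ 0.426423.
Under the Kimura two-parameter model, d = −½ ln(1 − 2P − Q) − ¼ ln(1 − 2Q).
1 − 2P − Q = 0.440243, giving −½ ln(0.440243) = 0.410214.
1 − 2Q = 0.147154, giving −¼ ln(0.147154) = 0.479069.
d = 0.410214 + 0.479069 = 0.889283.
Under a molecular clock d = 2μt, so t = d/(2μ) = 0.889283 / (2 × 2.4 × 10^-9) = 185.27 million years.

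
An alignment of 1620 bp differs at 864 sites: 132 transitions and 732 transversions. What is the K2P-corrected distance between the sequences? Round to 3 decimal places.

1.062

P = 132/1620 ≈ 0.081481 and Q = 732/1620 ≈ 0.451852.
Under the Kimura two-parameter model, d = −½ ln(1 − 2P − Q) − ¼ ln(1 − 2Q).
1 − 2P − Q = 0.385186, giving −½ ln(0.385186) = 0.477014.
1 − 2Q = 0.096296, giving −¼ ln(0.096296) = 0.585082.
d = 0.477014 + 0.585082 = 1.062096.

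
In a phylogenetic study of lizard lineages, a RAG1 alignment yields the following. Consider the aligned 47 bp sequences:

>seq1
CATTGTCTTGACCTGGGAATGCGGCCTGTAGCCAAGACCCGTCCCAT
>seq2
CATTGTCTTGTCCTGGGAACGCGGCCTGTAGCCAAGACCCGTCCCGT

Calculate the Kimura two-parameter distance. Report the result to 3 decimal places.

0.067

Of 47 sites, 2 differences are transitions and 1 are transversions, so P = 2/47 ≈ 0.042553 and Q = 1/47 ≈ 0.021277.
Under the Kimura two-parameter model, d = −½ ln(1 − 2P − Q) − ¼ ln(1 − 2Q).
1 − 2P − Q = 0.893617, giving −½ ln(0.893617) = 0.056239.
1 − 2Q = 0.957446, giving −¼ ln(0.957446) = 0.010871.
d = 0.056239 + 0.010871 = 0.067110.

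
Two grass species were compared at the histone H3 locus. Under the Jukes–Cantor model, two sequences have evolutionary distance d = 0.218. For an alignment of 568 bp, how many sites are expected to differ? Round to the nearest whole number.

107

Invert JC69: p = (3/4)(1 − e^(−4d/3)) = 0.75 × (1 − e^(-0.290667)) = 0.75 × (1 − 0.747765) = 0.189176.
Expected differing sites = pL ≈ 0.189176 × 568 = 107.451968 ≈ 107.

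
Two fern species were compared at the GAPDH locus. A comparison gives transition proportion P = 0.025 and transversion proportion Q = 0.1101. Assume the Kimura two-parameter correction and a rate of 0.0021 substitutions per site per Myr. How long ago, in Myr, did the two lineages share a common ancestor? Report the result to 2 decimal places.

35.58

Under the Kimura two-parameter model, d = −½ ln(1 − 2P − Q) − ¼ ln(1 − 2Q).
1 − 2P − Q = 0.8399, giving −½ ln(0.8399) = 0.087236.
1 − 2Q = 0.7798, giving −¼ ln(0.7798) = 0.062179.
d = 0.087236 + 0.062179 = 0.149415.
Under a molecular clock d = 2μt, so t = d/(2μ) = 0.149415 / (2 × 0.0021) = 35.58 Myr.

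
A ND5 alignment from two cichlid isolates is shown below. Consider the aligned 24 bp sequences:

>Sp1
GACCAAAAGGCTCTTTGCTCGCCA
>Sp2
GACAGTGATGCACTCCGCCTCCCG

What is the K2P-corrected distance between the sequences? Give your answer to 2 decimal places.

Of 24 sites, 7 differences are transitions and 5 are transversions, so P = 7/24 ≈ 0.291667 and Q = 5/24 ≈ 0.208333.
Under the Kimura two-parameter model, d = −½ ln(1 − 2P − Q) − ¼ ln(1 − 2Q).
1 − 2P − Q = 0.208333, giving −½ ln(0.208333) = 0.784309.
1 − 2Q = 0.583334, giving −¼ ln(0.583334) = 0.134749.
d = 0.784309 + 0.134749 = 0.919058.

0.92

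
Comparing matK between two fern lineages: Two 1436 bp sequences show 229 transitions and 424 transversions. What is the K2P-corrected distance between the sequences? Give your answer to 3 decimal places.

0.699

P = 229/1436 ≈ 0.159471 and Q = 424/1436 ≈ 0.295265.
Under the Kimura two-parameter model, d = −½ ln(1 − 2P − Q) − ¼ ln(1 − 2Q).
1 − 2P − Q = 0.385793, giving −½ ln(0.385793) = 0.476227.
1 − 2Q = 0.40947, giving −¼ ln(0.40947) = 0.223223.
d = 0.476227 + 0.223223 = 0.699450.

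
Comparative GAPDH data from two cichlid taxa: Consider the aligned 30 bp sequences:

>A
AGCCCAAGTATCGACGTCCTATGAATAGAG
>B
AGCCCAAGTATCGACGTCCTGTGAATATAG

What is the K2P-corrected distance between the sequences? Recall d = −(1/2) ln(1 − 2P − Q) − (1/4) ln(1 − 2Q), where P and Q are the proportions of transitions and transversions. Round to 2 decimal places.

0.07

Of 30 sites, 1 differences are transitions and 1 are transversions, so P = 1/30 ≈ 0.033333 and Q = 1/30 ≈ 0.033333.
Under the Kimura two-parameter model, d = −½ ln(1 − 2P − Q) − ¼ ln(1 − 2Q).
1 − 2P − Q = 0.900001, giving −½ ln(0.900001) = 0.052680.
1 − 2Q = 0.933334, giving −¼ ln(0.933334) = 0.017248.
d = 0.052680 + 0.017248 = 0.069928.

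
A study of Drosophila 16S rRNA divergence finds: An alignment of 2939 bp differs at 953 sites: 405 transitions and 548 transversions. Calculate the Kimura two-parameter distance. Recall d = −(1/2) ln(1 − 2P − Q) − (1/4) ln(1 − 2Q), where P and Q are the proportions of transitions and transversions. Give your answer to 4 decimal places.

P = 405/2939 ≈ 0.137802 and Q = 548/2939 ≈ 0.186458.
Under the Kimura two-parameter model, d = −½ ln(1 − 2P − Q) − ¼ ln(1 − 2Q).
1 − 2P − Q = 0.537938, giving −½ ln(0.537938) = 0.310006.
1 − 2Q = 0.627084, giving −¼ ln(0.627084) = 0.116669.
d = 0.310006 + 0.116669 = 0.426675.

0.4267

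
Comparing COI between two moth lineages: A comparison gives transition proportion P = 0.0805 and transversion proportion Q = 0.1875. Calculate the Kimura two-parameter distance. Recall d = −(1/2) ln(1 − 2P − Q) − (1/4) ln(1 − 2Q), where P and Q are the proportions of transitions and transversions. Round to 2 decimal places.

0.33

Under the Kimura two-parameter model, d = −½ ln(1 − 2P − Q) − ¼ ln(1 − 2Q).
1 − 2P − Q = 0.6515, giving −½ ln(0.6515) = 0.214239.
1 − 2Q = 0.625, giving −¼ ln(0.625) = 0.117501.
d = 0.214239 + 0.117501 = 0.331740.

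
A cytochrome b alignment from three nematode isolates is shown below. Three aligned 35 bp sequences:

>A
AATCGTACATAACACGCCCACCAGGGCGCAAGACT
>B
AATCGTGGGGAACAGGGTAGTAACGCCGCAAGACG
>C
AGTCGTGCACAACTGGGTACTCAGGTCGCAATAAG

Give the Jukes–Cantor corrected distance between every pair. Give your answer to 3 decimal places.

d(A,B) = 0.572, d(A,C) = 0.572, d(B,C) = 0.407

A–B: 14/35 sites differ → p = 0.4, d = −0.75 ln(1 − 0.533333) = 0.571605 ≈ 0.572.
A–C: 14/35 sites differ → p = 0.4, d = −0.75 ln(1 − 0.533333) = 0.571605 ≈ 0.572.
B–C: 11/35 sites differ → p ≈ 0.314286, d = −0.75 ln(1 − 0.419048) = 0.407315 ≈ 0.407.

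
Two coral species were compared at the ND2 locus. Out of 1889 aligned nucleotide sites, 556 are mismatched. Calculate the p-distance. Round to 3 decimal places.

0.294

p = 556/1889 = 0.294335… ≈ 0.294 (to 3 d.p.).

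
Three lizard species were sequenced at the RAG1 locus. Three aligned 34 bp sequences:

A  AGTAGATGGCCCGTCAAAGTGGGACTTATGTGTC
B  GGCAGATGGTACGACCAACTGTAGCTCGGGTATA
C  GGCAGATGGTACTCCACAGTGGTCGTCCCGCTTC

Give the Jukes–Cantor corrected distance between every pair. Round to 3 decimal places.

A–B: 15/34 sites differ → p ≈ 0.441176, d = −0.75 ln(1 − 0.588235) = 0.665477 ≈ 0.665.
A–C: 15/34 sites differ → p ≈ 0.441176, d = −0.75 ln(1 − 0.588235) = 0.665477 ≈ 0.665.
B–C: 14/34 sites differ → p ≈ 0.411765, d = −0.75 ln(1 − 0.54902) = 0.597249 ≈ 0.597.

d(A,B) = 0.665, d(A,C) = 0.665, d(B,C) = 0.597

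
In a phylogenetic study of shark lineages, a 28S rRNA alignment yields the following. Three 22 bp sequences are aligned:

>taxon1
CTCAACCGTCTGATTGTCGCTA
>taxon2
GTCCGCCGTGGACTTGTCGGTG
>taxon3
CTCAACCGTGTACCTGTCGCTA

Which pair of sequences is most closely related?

taxon1 and taxon3

taxon1–taxon2: 9/22 differ, p = 0.409, d = 0.591.
taxon1–taxon3: 4/22 differ, p = 0.182, d = 0.208.
taxon2–taxon3: 7/22 differ, p = 0.318, d = 0.414.
The smallest distance is between taxon1 and taxon3.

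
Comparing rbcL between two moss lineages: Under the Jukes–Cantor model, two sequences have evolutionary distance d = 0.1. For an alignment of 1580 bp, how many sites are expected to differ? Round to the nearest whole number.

Invert JC69: p = (3/4)(1 − e^(−4d/3)) = 0.75 × (1 − e^(-0.133333)) = 0.75 × (1 − 0.875174) = 0.093620.
Expected differing sites = pL ≈ 0.093620 × 1580 = 147.9196 ≈ 148.

148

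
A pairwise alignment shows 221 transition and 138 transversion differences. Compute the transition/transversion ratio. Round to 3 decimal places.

R = 221/138 = 1.601449… ≈ 1.601 (to 3 d.p.).

1.601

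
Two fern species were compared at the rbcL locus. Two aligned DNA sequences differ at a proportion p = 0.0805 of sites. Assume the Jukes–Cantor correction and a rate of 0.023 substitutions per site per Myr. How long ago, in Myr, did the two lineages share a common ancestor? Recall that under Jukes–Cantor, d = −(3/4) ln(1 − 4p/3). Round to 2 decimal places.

d = −(3/4) ln(1 − 4p/3) = −0.75 ln(1 − 0.107333) = −0.75 ln(0.892667)
  = −0.75 × (-0.113542) = 0.085157 substitutions/site.
Under a molecular clock d = 2μt, so t = d/(2μ) = 0.085157 / (2 × 0.023) = 1.85 Myr.

1.85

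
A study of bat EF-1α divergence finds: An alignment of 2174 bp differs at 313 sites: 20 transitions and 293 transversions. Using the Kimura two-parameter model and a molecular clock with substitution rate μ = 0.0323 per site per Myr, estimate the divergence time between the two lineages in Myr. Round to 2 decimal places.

P = 20/2174 ≈ 0.0092 and Q = 293/2174 ≈ 0.134775.
Under the Kimura two-parameter model, d = −½ ln(1 − 2P − Q) − ¼ ln(1 − 2Q).
1 − 2P − Q = 0.846825, giving −½ ln(0.846825) = 0.083131.
1 − 2Q = 0.73045, giving −¼ ln(0.73045) = 0.078524.
d = 0.083131 + 0.078524 = 0.161655.
Under a molecular clock d = 2μt, so t = d/(2μ) = 0.161655 / (2 × 0.0323) = 2.50 Myr.

2.50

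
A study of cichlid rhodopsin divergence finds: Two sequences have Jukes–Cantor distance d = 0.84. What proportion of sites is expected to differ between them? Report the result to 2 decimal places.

0.51

p = (3/4)(1 − e^(−4d/3)) = 0.75 × (1 − e^(-1.12)) = 0.75 × (1 − 0.326280) = 0.505290.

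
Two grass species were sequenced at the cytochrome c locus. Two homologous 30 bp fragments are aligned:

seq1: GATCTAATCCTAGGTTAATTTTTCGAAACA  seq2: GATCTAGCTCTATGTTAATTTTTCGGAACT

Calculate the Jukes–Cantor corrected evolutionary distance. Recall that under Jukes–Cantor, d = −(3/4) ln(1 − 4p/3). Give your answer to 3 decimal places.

The sequences differ at 6 of 30 sites (7, 8, 9, 13, 26, 30), so p = 6/30 = 0.2.
d = −(3/4) ln(1 − 4p/3) = −0.75 ln(1 − 0.266667) = −0.75 ln(0.733333)
  = −0.75 × (-0.310155) = 0.232616 substitutions/site.

0.233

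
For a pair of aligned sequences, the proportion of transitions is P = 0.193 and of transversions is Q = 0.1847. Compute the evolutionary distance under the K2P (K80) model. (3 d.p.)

Under the Kimura two-parameter model, d = −½ ln(1 − 2P − Q) − ¼ ln(1 − 2Q).
1 − 2P − Q = 0.4293, giving −½ ln(0.4293) = 0.422800.
1 − 2Q = 0.6306, giving −¼ ln(0.6306) = 0.115271.
d = 0.422800 + 0.115271 = 0.538071.

0.538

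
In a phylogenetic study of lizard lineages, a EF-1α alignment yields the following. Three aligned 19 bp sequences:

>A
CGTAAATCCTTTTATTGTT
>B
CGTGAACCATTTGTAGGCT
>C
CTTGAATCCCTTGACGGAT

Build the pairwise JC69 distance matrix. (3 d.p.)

d(A,B) = 0.618, d(A,C) = 0.507, d(B,C) = 0.507

A–B: 8/19 sites differ → p ≈ 0.421053, d = −0.75 ln(1 − 0.561404) = 0.618132 ≈ 0.618.
A–C: 7/19 sites differ → p ≈ 0.368421, d = −0.75 ln(1 − 0.491228) = 0.506816 ≈ 0.507.
B–C: 7/19 sites differ → p ≈ 0.368421, d = −0.75 ln(1 − 0.491228) = 0.506816 ≈ 0.507.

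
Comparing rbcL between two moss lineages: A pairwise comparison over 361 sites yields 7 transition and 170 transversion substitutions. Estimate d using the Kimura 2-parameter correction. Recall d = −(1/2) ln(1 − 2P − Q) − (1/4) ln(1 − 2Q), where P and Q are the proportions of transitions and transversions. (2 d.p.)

P = 7/361 ≈ 0.019391 and Q = 170/361 ≈ 0.470914.
Under the Kimura two-parameter model, d = −½ ln(1 − 2P − Q) − ¼ ln(1 − 2Q).
1 − 2P − Q = 0.490304, giving −½ ln(0.490304) = 0.356365.
1 − 2Q = 0.058172, giving −¼ ln(0.058172) = 0.711088.
d = 0.356365 + 0.711088 = 1.067453.

1.07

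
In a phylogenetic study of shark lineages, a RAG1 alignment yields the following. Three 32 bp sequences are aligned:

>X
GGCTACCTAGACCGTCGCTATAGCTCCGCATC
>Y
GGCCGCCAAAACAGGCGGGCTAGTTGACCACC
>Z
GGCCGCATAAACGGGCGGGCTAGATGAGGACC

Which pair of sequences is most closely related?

Y and Z

X–Y: 14/32 differ, p = 0.438, d = 0.657.
X–Z: 14/32 differ, p = 0.438, d = 0.657.
Y–Z: 6/32 differ, p = 0.188, d = 0.216.
The smallest distance is between Y and Z.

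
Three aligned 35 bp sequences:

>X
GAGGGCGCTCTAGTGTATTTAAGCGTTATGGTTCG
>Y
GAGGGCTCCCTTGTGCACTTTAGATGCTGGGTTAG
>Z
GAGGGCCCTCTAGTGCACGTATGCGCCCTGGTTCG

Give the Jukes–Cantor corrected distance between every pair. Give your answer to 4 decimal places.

d(X,Y) = 0.5128, d(X,Z) = 0.2726, d(Y,Z) = 0.4582

X–Y: 13/35 sites differ → p ≈ 0.371429, d = −0.75 ln(1 − 0.495239) = 0.512753 ≈ 0.5128.
X–Z: 8/35 sites differ → p ≈ 0.228571, d = −0.75 ln(1 − 0.304761) = 0.272625 ≈ 0.2726.
Y–Z: 12/35 sites differ → p ≈ 0.342857, d = −0.75 ln(1 − 0.457143) = 0.458182 ≈ 0.4582.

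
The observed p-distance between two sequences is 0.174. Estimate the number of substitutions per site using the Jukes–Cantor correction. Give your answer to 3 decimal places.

d = −(3/4) ln(1 − 4p/3) = −0.75 ln(1 − 0.232) = −0.75 ln(0.768)
  = −0.75 × (-0.263966) = 0.197975 substitutions/site.

0.198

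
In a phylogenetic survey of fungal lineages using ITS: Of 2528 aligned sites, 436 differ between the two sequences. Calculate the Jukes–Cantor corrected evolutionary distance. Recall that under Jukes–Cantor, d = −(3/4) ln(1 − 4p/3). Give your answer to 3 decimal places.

p = 436/2528 ≈ 0.172468.
d = −(3/4) ln(1 − 4p/3) = −0.75 ln(1 − 0.229957) = −0.75 ln(0.770043)
  = −0.75 × (-0.261309) = 0.195982 substitutions/site.

0.196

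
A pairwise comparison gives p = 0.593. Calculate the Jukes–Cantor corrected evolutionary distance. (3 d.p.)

1.173

d = −(3/4) ln(1 − 4p/3) = −0.75 ln(1 − 0.790667) = −0.75 ln(0.209333)
  = −0.75 × (-1.563829) = 1.172872 substitutions/site.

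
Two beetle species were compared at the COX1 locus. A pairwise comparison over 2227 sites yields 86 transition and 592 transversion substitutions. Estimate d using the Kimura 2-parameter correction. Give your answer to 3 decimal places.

P = 86/2227 ≈ 0.038617 and Q = 592/2227 ≈ 0.265828.
Under the Kimura two-parameter model, d = −½ ln(1 − 2P − Q) − ¼ ln(1 − 2Q).
1 − 2P − Q = 0.656938, giving −½ ln(0.656938) = 0.210083.
1 − 2Q = 0.468344, giving −¼ ln(0.468344) = 0.189638.
d = 0.210083 + 0.189638 = 0.399721.

0.400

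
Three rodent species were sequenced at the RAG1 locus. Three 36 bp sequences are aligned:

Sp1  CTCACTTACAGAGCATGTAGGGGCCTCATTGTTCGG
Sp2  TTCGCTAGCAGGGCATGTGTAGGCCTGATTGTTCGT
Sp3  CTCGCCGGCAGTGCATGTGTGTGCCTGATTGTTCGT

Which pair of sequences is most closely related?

Sp1–Sp2: 10/36 differ, p = 0.278, d = 0.347.
Sp1–Sp3: 10/36 differ, p = 0.278, d = 0.347.
Sp2–Sp3: 6/36 differ, p = 0.167, d = 0.188.
The smallest distance is between Sp2 and Sp3.

Sp2 and Sp3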